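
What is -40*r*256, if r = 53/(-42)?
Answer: 271360/21 ≈ 12922.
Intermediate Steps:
r = -53/42 (r = 53*(-1/42) = -53/42 ≈ -1.2619)
-40*r*256 = -40*(-53/42)*256 = (1060/21)*256 = 271360/21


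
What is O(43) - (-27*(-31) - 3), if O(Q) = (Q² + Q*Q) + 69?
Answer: 2933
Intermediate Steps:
O(Q) = 69 + 2*Q² (O(Q) = (Q² + Q²) + 69 = 2*Q² + 69 = 69 + 2*Q²)
O(43) - (-27*(-31) - 3) = (69 + 2*43²) - (-27*(-31) - 3) = (69 + 2*1849) - (837 - 3) = (69 + 3698) - 1*834 = 3767 - 834 = 2933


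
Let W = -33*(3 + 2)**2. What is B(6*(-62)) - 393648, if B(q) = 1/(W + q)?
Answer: -471196657/1197 ≈ -3.9365e+5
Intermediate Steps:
W = -825 (W = -33*5**2 = -33*25 = -825)
B(q) = 1/(-825 + q)
B(6*(-62)) - 393648 = 1/(-825 + 6*(-62)) - 393648 = 1/(-825 - 372) - 393648 = 1/(-1197) - 393648 = -1/1197 - 393648 = -471196657/1197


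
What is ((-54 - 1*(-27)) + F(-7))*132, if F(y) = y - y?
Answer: -3564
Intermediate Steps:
F(y) = 0
((-54 - 1*(-27)) + F(-7))*132 = ((-54 - 1*(-27)) + 0)*132 = ((-54 + 27) + 0)*132 = (-27 + 0)*132 = -27*132 = -3564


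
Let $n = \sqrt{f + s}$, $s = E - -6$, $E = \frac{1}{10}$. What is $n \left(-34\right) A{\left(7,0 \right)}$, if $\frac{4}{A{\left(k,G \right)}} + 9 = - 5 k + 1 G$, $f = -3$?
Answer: $\frac{17 \sqrt{310}}{55} \approx 5.4421$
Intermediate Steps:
$E = \frac{1}{10} \approx 0.1$
$s = \frac{61}{10}$ ($s = \frac{1}{10} - -6 = \frac{1}{10} + 6 = \frac{61}{10} \approx 6.1$)
$n = \frac{\sqrt{310}}{10}$ ($n = \sqrt{-3 + \frac{61}{10}} = \sqrt{\frac{31}{10}} = \frac{\sqrt{310}}{10} \approx 1.7607$)
$A{\left(k,G \right)} = \frac{4}{-9 + G - 5 k}$ ($A{\left(k,G \right)} = \frac{4}{-9 + \left(- 5 k + 1 G\right)} = \frac{4}{-9 + \left(- 5 k + G\right)} = \frac{4}{-9 + \left(G - 5 k\right)} = \frac{4}{-9 + G - 5 k}$)
$n \left(-34\right) A{\left(7,0 \right)} = \frac{\sqrt{310}}{10} \left(-34\right) \left(- \frac{4}{9 - 0 + 5 \cdot 7}\right) = - \frac{17 \sqrt{310}}{5} \left(- \frac{4}{9 + 0 + 35}\right) = - \frac{17 \sqrt{310}}{5} \left(- \frac{4}{44}\right) = - \frac{17 \sqrt{310}}{5} \left(\left(-4\right) \frac{1}{44}\right) = - \frac{17 \sqrt{310}}{5} \left(- \frac{1}{11}\right) = \frac{17 \sqrt{310}}{55}$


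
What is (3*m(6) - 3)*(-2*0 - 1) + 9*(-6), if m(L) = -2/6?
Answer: -50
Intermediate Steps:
m(L) = -1/3 (m(L) = -2*1/6 = -1/3)
(3*m(6) - 3)*(-2*0 - 1) + 9*(-6) = (3*(-1/3) - 3)*(-2*0 - 1) + 9*(-6) = (-1 - 3)*(0 - 1) - 54 = -4*(-1) - 54 = 4 - 54 = -50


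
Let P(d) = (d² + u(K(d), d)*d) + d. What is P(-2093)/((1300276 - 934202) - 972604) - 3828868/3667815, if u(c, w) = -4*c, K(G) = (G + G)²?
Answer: -53808381188516246/222463983195 ≈ -2.4187e+5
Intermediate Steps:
K(G) = 4*G² (K(G) = (2*G)² = 4*G²)
P(d) = d + d² - 16*d³ (P(d) = (d² + (-16*d²)*d) + d = (d² - 16*d³) + d = d + d² - 16*d³)
P(-2093)/((1300276 - 934202) - 972604) - 3828868/3667815 = (-2093*(1 - 2093 - 16*(-2093)²))/((1300276 - 934202) - 972604) - 3828868/3667815 = (-2093*(1 - 2093 - 16*4380649))/(366074 - 972604) - 3828868*1/3667815 = -2093*(1 - 2093 - 70090384)/(-606530) - 3828868/3667815 = -2093*(-70092476)*(-1/606530) - 3828868/3667815 = 146703552268*(-1/606530) - 3828868/3667815 = -73351776134/303265 - 3828868/3667815 = -53808381188516246/222463983195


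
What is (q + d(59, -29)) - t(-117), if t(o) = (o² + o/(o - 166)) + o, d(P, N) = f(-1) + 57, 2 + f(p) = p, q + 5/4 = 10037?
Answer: -3942375/1132 ≈ -3482.7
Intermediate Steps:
q = 40143/4 (q = -5/4 + 10037 = 40143/4 ≈ 10036.)
f(p) = -2 + p
d(P, N) = 54 (d(P, N) = (-2 - 1) + 57 = -3 + 57 = 54)
t(o) = o + o² + o/(-166 + o) (t(o) = (o² + o/(-166 + o)) + o = o + o² + o/(-166 + o))
(q + d(59, -29)) - t(-117) = (40143/4 + 54) - (-117)*(-165 + (-117)² - 165*(-117))/(-166 - 117) = 40359/4 - (-117)*(-165 + 13689 + 19305)/(-283) = 40359/4 - (-117)*(-1)*32829/283 = 40359/4 - 1*3840993/283 = 40359/4 - 3840993/283 = -3942375/1132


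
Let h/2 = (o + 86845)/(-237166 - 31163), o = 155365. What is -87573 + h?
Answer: -23498859937/268329 ≈ -87575.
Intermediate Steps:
h = -484420/268329 (h = 2*((155365 + 86845)/(-237166 - 31163)) = 2*(242210/(-268329)) = 2*(242210*(-1/268329)) = 2*(-242210/268329) = -484420/268329 ≈ -1.8053)
-87573 + h = -87573 - 484420/268329 = -23498859937/268329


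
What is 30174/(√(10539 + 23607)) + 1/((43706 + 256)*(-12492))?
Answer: -1/549173304 + 5029*√3794/1897 ≈ 163.29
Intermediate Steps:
30174/(√(10539 + 23607)) + 1/((43706 + 256)*(-12492)) = 30174/(√34146) - 1/12492/43962 = 30174/((3*√3794)) + (1/43962)*(-1/12492) = 30174*(√3794/11382) - 1/549173304 = 5029*√3794/1897 - 1/549173304 = -1/549173304 + 5029*√3794/1897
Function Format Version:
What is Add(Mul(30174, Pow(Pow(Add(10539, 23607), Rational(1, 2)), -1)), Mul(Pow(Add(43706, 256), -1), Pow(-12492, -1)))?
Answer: Add(Rational(-1, 549173304), Mul(Rational(5029, 1897), Pow(3794, Rational(1, 2)))) ≈ 163.29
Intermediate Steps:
Add(Mul(30174, Pow(Pow(Add(10539, 23607), Rational(1, 2)), -1)), Mul(Pow(Add(43706, 256), -1), Pow(-12492, -1))) = Add(Mul(30174, Pow(Pow(34146, Rational(1, 2)), -1)), Mul(Pow(43962, -1), Rational(-1, 12492))) = Add(Mul(30174, Pow(Mul(3, Pow(3794, Rational(1, 2))), -1)), Mul(Rational(1, 43962), Rational(-1, 12492))) = Add(Mul(30174, Mul(Rational(1, 11382), Pow(3794, Rational(1, 2)))), Rational(-1, 549173304)) = Add(Mul(Rational(5029, 1897), Pow(3794, Rational(1, 2))), Rational(-1, 549173304)) = Add(Rational(-1, 549173304), Mul(Rational(5029, 1897), Pow(3794, Rational(1, 2))))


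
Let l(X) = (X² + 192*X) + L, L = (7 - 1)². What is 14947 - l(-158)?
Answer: 20283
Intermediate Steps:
L = 36 (L = 6² = 36)
l(X) = 36 + X² + 192*X (l(X) = (X² + 192*X) + 36 = 36 + X² + 192*X)
14947 - l(-158) = 14947 - (36 + (-158)² + 192*(-158)) = 14947 - (36 + 24964 - 30336) = 14947 - 1*(-5336) = 14947 + 5336 = 20283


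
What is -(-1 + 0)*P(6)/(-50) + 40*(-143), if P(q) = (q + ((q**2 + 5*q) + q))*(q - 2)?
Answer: -143156/25 ≈ -5726.2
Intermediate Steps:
P(q) = (-2 + q)*(q**2 + 7*q) (P(q) = (q + (q**2 + 6*q))*(-2 + q) = (q**2 + 7*q)*(-2 + q) = (-2 + q)*(q**2 + 7*q))
-(-1 + 0)*P(6)/(-50) + 40*(-143) = -(-1 + 0)*(6*(-14 + 6**2 + 5*6))/(-50) + 40*(-143) = -(-6*(-14 + 36 + 30))*(-1)/50 - 5720 = -(-6*52)*(-1)/50 - 5720 = -(-1*312)*(-1)/50 - 5720 = -(-312)*(-1)/50 - 5720 = -1*156/25 - 5720 = -156/25 - 5720 = -143156/25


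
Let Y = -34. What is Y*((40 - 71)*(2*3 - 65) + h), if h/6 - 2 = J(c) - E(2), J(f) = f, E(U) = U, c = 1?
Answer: -62390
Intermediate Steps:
h = 6 (h = 12 + 6*(1 - 1*2) = 12 + 6*(1 - 2) = 12 + 6*(-1) = 12 - 6 = 6)
Y*((40 - 71)*(2*3 - 65) + h) = -34*((40 - 71)*(2*3 - 65) + 6) = -34*(-31*(6 - 65) + 6) = -34*(-31*(-59) + 6) = -34*(1829 + 6) = -34*1835 = -62390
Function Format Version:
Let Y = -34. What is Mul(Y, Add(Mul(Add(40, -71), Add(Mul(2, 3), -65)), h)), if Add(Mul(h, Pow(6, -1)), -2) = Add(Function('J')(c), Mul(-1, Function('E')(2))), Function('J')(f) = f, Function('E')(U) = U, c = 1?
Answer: -62390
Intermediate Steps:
h = 6 (h = Add(12, Mul(6, Add(1, Mul(-1, 2)))) = Add(12, Mul(6, Add(1, -2))) = Add(12, Mul(6, -1)) = Add(12, -6) = 6)
Mul(Y, Add(Mul(Add(40, -71), Add(Mul(2, 3), -65)), h)) = Mul(-34, Add(Mul(Add(40, -71), Add(Mul(2, 3), -65)), 6)) = Mul(-34, Add(Mul(-31, Add(6, -65)), 6)) = Mul(-34, Add(Mul(-31, -59), 6)) = Mul(-34, Add(1829, 6)) = Mul(-34, 1835) = -62390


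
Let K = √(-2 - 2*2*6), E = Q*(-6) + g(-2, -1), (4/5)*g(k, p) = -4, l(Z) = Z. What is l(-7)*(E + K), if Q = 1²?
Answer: 77 - 7*I*√26 ≈ 77.0 - 35.693*I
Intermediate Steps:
g(k, p) = -5 (g(k, p) = (5/4)*(-4) = -5)
Q = 1
E = -11 (E = 1*(-6) - 5 = -6 - 5 = -11)
K = I*√26 (K = √(-2 - 4*6) = √(-2 - 24) = √(-26) = I*√26 ≈ 5.099*I)
l(-7)*(E + K) = -7*(-11 + I*√26) = 77 - 7*I*√26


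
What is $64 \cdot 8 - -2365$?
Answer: $2877$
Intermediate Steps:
$64 \cdot 8 - -2365 = 512 + 2365 = 2877$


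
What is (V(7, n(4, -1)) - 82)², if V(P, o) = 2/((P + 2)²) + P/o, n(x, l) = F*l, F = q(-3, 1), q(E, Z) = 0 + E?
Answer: 41615401/6561 ≈ 6342.8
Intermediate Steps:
q(E, Z) = E
F = -3
n(x, l) = -3*l
V(P, o) = 2/(2 + P)² + P/o (V(P, o) = 2/((2 + P)²) + P/o = 2/(2 + P)² + P/o)
(V(7, n(4, -1)) - 82)² = ((2/(2 + 7)² + 7/((-3*(-1)))) - 82)² = ((2/9² + 7/3) - 82)² = ((2*(1/81) + 7*(⅓)) - 82)² = ((2/81 + 7/3) - 82)² = (191/81 - 82)² = (-6451/81)² = 41615401/6561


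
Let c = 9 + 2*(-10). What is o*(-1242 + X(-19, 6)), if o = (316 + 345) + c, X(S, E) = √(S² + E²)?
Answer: -807300 + 650*√397 ≈ -7.9435e+5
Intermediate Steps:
c = -11 (c = 9 - 20 = -11)
X(S, E) = √(E² + S²)
o = 650 (o = (316 + 345) - 11 = 661 - 11 = 650)
o*(-1242 + X(-19, 6)) = 650*(-1242 + √(6² + (-19)²)) = 650*(-1242 + √(36 + 361)) = 650*(-1242 + √397) = -807300 + 650*√397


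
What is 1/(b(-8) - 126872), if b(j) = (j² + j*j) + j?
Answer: -1/126752 ≈ -7.8894e-6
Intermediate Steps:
b(j) = j + 2*j² (b(j) = (j² + j²) + j = 2*j² + j = j + 2*j²)
1/(b(-8) - 126872) = 1/(-8*(1 + 2*(-8)) - 126872) = 1/(-8*(1 - 16) - 126872) = 1/(-8*(-15) - 126872) = 1/(120 - 126872) = 1/(-126752) = -1/126752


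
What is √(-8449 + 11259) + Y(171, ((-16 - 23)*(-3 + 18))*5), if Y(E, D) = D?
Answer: -2925 + √2810 ≈ -2872.0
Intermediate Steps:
√(-8449 + 11259) + Y(171, ((-16 - 23)*(-3 + 18))*5) = √(-8449 + 11259) + ((-16 - 23)*(-3 + 18))*5 = √2810 - 39*15*5 = √2810 - 585*5 = √2810 - 2925 = -2925 + √2810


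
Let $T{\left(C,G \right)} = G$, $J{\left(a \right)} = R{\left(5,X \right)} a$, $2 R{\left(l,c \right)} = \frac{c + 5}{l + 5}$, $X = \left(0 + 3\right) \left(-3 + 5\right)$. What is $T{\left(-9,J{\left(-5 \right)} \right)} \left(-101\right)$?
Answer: $\frac{1111}{4} \approx 277.75$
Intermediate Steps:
$X = 6$ ($X = 3 \cdot 2 = 6$)
$R{\left(l,c \right)} = \frac{5 + c}{2 \left(5 + l\right)}$ ($R{\left(l,c \right)} = \frac{\left(c + 5\right) \frac{1}{l + 5}}{2} = \frac{\left(5 + c\right) \frac{1}{5 + l}}{2} = \frac{\frac{1}{5 + l} \left(5 + c\right)}{2} = \frac{5 + c}{2 \left(5 + l\right)}$)
$J{\left(a \right)} = \frac{11 a}{20}$ ($J{\left(a \right)} = \frac{5 + 6}{2 \left(5 + 5\right)} a = \frac{1}{2} \cdot \frac{1}{10} \cdot 11 a = \frac{11 a}{20}$)
$T{\left(-9,J{\left(-5 \right)} \right)} \left(-101\right) = \frac{11}{20} \left(-5\right) \left(-101\right) = \left(- \frac{11}{4}\right) \left(-101\right) = \frac{1111}{4}$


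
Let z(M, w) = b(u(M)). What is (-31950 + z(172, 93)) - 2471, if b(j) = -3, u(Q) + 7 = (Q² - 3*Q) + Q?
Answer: -34424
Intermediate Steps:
u(Q) = -7 + Q² - 2*Q (u(Q) = -7 + ((Q² - 3*Q) + Q) = -7 + (Q² - 2*Q) = -7 + Q² - 2*Q)
z(M, w) = -3
(-31950 + z(172, 93)) - 2471 = (-31950 - 3) - 2471 = -31953 - 2471 = -34424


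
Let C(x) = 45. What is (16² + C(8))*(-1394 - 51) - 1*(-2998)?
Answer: -431947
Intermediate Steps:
(16² + C(8))*(-1394 - 51) - 1*(-2998) = (16² + 45)*(-1394 - 51) - 1*(-2998) = (256 + 45)*(-1445) + 2998 = 301*(-1445) + 2998 = -434945 + 2998 = -431947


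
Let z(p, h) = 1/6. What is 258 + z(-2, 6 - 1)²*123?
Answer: 3137/12 ≈ 261.42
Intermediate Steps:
z(p, h) = ⅙
258 + z(-2, 6 - 1)²*123 = 258 + (⅙)²*123 = 258 + (1/36)*123 = 258 + 41/12 = 3137/12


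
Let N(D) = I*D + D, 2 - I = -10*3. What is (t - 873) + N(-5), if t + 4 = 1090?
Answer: 48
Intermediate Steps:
t = 1086 (t = -4 + 1090 = 1086)
I = 32 (I = 2 - (-10)*3 = 2 - 1*(-30) = 2 + 30 = 32)
N(D) = 33*D (N(D) = 32*D + D = 33*D)
(t - 873) + N(-5) = (1086 - 873) + 33*(-5) = 213 - 165 = 48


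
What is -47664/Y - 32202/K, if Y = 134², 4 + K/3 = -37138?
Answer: -197199573/83365219 ≈ -2.3655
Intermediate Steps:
K = -111426 (K = -12 + 3*(-37138) = -12 - 111414 = -111426)
Y = 17956
-47664/Y - 32202/K = -47664/17956 - 32202/(-111426) = -47664*1/17956 - 32202*(-1/111426) = -11916/4489 + 5367/18571 = -197199573/83365219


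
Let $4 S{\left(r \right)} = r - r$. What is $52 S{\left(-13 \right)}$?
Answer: $0$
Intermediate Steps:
$S{\left(r \right)} = 0$ ($S{\left(r \right)} = \frac{r - r}{4} = \frac{1}{4} \cdot 0 = 0$)
$52 S{\left(-13 \right)} = 52 \cdot 0 = 0$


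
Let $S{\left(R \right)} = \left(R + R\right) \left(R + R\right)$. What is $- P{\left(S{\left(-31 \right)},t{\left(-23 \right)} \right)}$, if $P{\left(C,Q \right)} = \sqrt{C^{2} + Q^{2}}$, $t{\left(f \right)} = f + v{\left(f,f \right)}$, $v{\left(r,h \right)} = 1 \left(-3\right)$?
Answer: $- 2 \sqrt{3694253} \approx -3844.1$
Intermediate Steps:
$v{\left(r,h \right)} = -3$
$S{\left(R \right)} = 4 R^{2}$ ($S{\left(R \right)} = 2 R 2 R = 4 R^{2}$)
$t{\left(f \right)} = -3 + f$ ($t{\left(f \right)} = f - 3 = -3 + f$)
$- P{\left(S{\left(-31 \right)},t{\left(-23 \right)} \right)} = - \sqrt{\left(4 \left(-31\right)^{2}\right)^{2} + \left(-3 - 23\right)^{2}} = - \sqrt{\left(4 \cdot 961\right)^{2} + \left(-26\right)^{2}} = - \sqrt{3844^{2} + 676} = - \sqrt{14776336 + 676} = - \sqrt{14777012} = - 2 \sqrt{3694253}$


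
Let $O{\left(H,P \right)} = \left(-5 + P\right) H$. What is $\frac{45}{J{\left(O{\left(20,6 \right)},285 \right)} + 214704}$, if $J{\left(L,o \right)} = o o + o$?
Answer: $\frac{15}{98738} \approx 0.00015192$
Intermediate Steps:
$O{\left(H,P \right)} = H \left(-5 + P\right)$
$J{\left(L,o \right)} = o + o^{2}$ ($J{\left(L,o \right)} = o^{2} + o = o + o^{2}$)
$\frac{45}{J{\left(O{\left(20,6 \right)},285 \right)} + 214704} = \frac{45}{285 \left(1 + 285\right) + 214704} = \frac{45}{285 \cdot 286 + 214704} = \frac{45}{81510 + 214704} = \frac{45}{296214} = 45 \cdot \frac{1}{296214} = \frac{15}{98738}$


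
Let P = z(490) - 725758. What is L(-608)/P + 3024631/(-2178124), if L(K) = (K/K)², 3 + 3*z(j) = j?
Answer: -6583983974969/4741312007588 ≈ -1.3886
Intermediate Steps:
z(j) = -1 + j/3
P = -2176787/3 (P = (-1 + (⅓)*490) - 725758 = (-1 + 490/3) - 725758 = 487/3 - 725758 = -2176787/3 ≈ -7.2560e+5)
L(K) = 1 (L(K) = 1² = 1)
L(-608)/P + 3024631/(-2178124) = 1/(-2176787/3) + 3024631/(-2178124) = 1*(-3/2176787) + 3024631*(-1/2178124) = -3/2176787 - 3024631/2178124 = -6583983974969/4741312007588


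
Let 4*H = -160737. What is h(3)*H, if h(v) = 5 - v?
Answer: -160737/2 ≈ -80369.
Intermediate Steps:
H = -160737/4 (H = (¼)*(-160737) = -160737/4 ≈ -40184.)
h(3)*H = (5 - 1*3)*(-160737/4) = (5 - 3)*(-160737/4) = 2*(-160737/4) = -160737/2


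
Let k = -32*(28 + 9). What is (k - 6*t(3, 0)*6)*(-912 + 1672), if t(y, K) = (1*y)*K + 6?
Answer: -1064000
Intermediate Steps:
t(y, K) = 6 + K*y (t(y, K) = y*K + 6 = K*y + 6 = 6 + K*y)
k = -1184 (k = -32*37 = -1184)
(k - 6*t(3, 0)*6)*(-912 + 1672) = (-1184 - 6*(6 + 0*3)*6)*(-912 + 1672) = (-1184 - 6*(6 + 0)*6)*760 = (-1184 - 6*6*6)*760 = (-1184 - 36*6)*760 = (-1184 - 216)*760 = -1400*760 = -1064000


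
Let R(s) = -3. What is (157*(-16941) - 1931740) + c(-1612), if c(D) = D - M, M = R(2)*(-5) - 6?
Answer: -4593098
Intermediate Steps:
M = 9 (M = -3*(-5) - 6 = 15 - 6 = 9)
c(D) = -9 + D (c(D) = D - 1*9 = D - 9 = -9 + D)
(157*(-16941) - 1931740) + c(-1612) = (157*(-16941) - 1931740) + (-9 - 1612) = (-2659737 - 1931740) - 1621 = -4591477 - 1621 = -4593098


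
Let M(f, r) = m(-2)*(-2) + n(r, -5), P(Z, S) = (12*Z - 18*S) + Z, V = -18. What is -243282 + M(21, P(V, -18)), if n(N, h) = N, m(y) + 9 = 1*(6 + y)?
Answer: -243182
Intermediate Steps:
m(y) = -3 + y (m(y) = -9 + 1*(6 + y) = -9 + (6 + y) = -3 + y)
P(Z, S) = -18*S + 13*Z (P(Z, S) = (-18*S + 12*Z) + Z = -18*S + 13*Z)
M(f, r) = 10 + r (M(f, r) = (-3 - 2)*(-2) + r = -5*(-2) + r = 10 + r)
-243282 + M(21, P(V, -18)) = -243282 + (10 + (-18*(-18) + 13*(-18))) = -243282 + (10 + (324 - 234)) = -243282 + (10 + 90) = -243282 + 100 = -243182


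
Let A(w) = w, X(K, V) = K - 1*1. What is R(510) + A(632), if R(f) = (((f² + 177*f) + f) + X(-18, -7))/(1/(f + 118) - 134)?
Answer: -167157276/84151 ≈ -1986.4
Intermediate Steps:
X(K, V) = -1 + K (X(K, V) = K - 1 = -1 + K)
R(f) = (-19 + f² + 178*f)/(-134 + 1/(118 + f)) (R(f) = (((f² + 177*f) + f) + (-1 - 18))/(1/(f + 118) - 134) = ((f² + 178*f) - 19)/(1/(118 + f) - 134) = (-19 + f² + 178*f)/(-134 + 1/(118 + f)))
R(510) + A(632) = (2242 - 1*510³ - 20985*510 - 296*510²)/(15811 + 134*510) + 632 = (2242 - 1*132651000 - 10702350 - 296*260100)/(15811 + 68340) + 632 = (2242 - 132651000 - 10702350 - 76989600)/84151 + 632 = (1/84151)*(-220340708) + 632 = -220340708/84151 + 632 = -167157276/84151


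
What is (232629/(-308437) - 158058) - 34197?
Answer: -59298788064/308437 ≈ -1.9226e+5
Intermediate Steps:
(232629/(-308437) - 158058) - 34197 = (232629*(-1/308437) - 158058) - 34197 = (-232629/308437 - 158058) - 34197 = -48751167975/308437 - 34197 = -59298788064/308437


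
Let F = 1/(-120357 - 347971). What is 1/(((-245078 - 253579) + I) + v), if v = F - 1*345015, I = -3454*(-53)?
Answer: -468328/309382160081 ≈ -1.5138e-6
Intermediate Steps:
F = -1/468328 (F = 1/(-468328) = -1/468328 ≈ -2.1353e-6)
I = 183062
v = -161580184921/468328 (v = -1/468328 - 1*345015 = -1/468328 - 345015 = -161580184921/468328 ≈ -3.4502e+5)
1/(((-245078 - 253579) + I) + v) = 1/(((-245078 - 253579) + 183062) - 161580184921/468328) = 1/((-498657 + 183062) - 161580184921/468328) = 1/(-315595 - 161580184921/468328) = 1/(-309382160081/468328) = -468328/309382160081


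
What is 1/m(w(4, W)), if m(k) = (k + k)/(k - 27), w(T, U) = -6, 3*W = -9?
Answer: 11/4 ≈ 2.7500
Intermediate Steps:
W = -3 (W = (⅓)*(-9) = -3)
m(k) = 2*k/(-27 + k) (m(k) = (2*k)/(-27 + k) = 2*k/(-27 + k))
1/m(w(4, W)) = 1/(2*(-6)/(-27 - 6)) = 1/(2*(-6)/(-33)) = 1/(2*(-6)*(-1/33)) = 1/(4/11) = 11/4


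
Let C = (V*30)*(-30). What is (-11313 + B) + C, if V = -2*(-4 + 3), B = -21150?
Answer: -34263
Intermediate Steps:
V = 2 (V = -2*(-1) = 2)
C = -1800 (C = (2*30)*(-30) = 60*(-30) = -1800)
(-11313 + B) + C = (-11313 - 21150) - 1800 = -32463 - 1800 = -34263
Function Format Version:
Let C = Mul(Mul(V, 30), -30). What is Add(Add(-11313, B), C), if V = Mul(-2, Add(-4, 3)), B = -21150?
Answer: -34263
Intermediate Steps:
V = 2 (V = Mul(-2, -1) = 2)
C = -1800 (C = Mul(Mul(2, 30), -30) = Mul(60, -30) = -1800)
Add(Add(-11313, B), C) = Add(Add(-11313, -21150), -1800) = Add(-32463, -1800) = -34263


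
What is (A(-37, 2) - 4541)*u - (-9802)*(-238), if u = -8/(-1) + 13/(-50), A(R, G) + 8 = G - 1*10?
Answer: -118407359/50 ≈ -2.3681e+6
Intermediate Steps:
A(R, G) = -18 + G (A(R, G) = -8 + (G - 1*10) = -8 + (G - 10) = -8 + (-10 + G) = -18 + G)
u = 387/50 (u = -8*(-1) + 13*(-1/50) = 8 - 13/50 = 387/50 ≈ 7.7400)
(A(-37, 2) - 4541)*u - (-9802)*(-238) = ((-18 + 2) - 4541)*(387/50) - (-9802)*(-238) = (-16 - 4541)*(387/50) - 1*2332876 = -4557*387/50 - 2332876 = -1763559/50 - 2332876 = -118407359/50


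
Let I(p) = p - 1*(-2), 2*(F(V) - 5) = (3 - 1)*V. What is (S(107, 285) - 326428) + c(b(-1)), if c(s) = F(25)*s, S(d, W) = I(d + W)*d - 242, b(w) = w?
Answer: -284542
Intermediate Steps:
F(V) = 5 + V (F(V) = 5 + ((3 - 1)*V)/2 = 5 + (2*V)/2 = 5 + V)
I(p) = 2 + p (I(p) = p + 2 = 2 + p)
S(d, W) = -242 + d*(2 + W + d) (S(d, W) = (2 + (d + W))*d - 242 = (2 + (W + d))*d - 242 = (2 + W + d)*d - 242 = d*(2 + W + d) - 242 = -242 + d*(2 + W + d))
c(s) = 30*s (c(s) = (5 + 25)*s = 30*s)
(S(107, 285) - 326428) + c(b(-1)) = ((-242 + 107*(2 + 285 + 107)) - 326428) + 30*(-1) = ((-242 + 107*394) - 326428) - 30 = ((-242 + 42158) - 326428) - 30 = (41916 - 326428) - 30 = -284512 - 30 = -284542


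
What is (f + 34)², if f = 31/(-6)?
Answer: 29929/36 ≈ 831.36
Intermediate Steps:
f = -31/6 (f = 31*(-⅙) = -31/6 ≈ -5.1667)
(f + 34)² = (-31/6 + 34)² = (173/6)² = 29929/36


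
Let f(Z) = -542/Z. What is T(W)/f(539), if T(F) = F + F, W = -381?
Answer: 205359/271 ≈ 757.78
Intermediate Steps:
T(F) = 2*F
T(W)/f(539) = (2*(-381))/((-542/539)) = -762/((-542*1/539)) = -762/(-542/539) = -762*(-539/542) = 205359/271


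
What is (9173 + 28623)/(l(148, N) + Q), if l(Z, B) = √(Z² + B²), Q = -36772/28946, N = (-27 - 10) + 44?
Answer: 346811636072/158555414129 + 7917042285284*√21953/4598107009741 ≈ 257.30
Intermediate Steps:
N = 7 (N = -37 + 44 = 7)
Q = -18386/14473 (Q = -36772*1/28946 = -18386/14473 ≈ -1.2704)
l(Z, B) = √(B² + Z²)
(9173 + 28623)/(l(148, N) + Q) = (9173 + 28623)/(√(7² + 148²) - 18386/14473) = 37796/(√(49 + 21904) - 18386/14473) = 37796/(√21953 - 18386/14473) = 37796/(-18386/14473 + √21953)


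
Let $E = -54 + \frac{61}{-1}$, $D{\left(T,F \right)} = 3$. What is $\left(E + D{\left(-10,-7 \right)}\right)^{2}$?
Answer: $12544$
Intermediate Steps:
$E = -115$ ($E = -54 + 61 \left(-1\right) = -54 - 61 = -115$)
$\left(E + D{\left(-10,-7 \right)}\right)^{2} = \left(-115 + 3\right)^{2} = \left(-112\right)^{2} = 12544$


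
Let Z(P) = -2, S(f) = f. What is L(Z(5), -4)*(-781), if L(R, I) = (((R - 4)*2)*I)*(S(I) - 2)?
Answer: 224928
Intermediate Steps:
L(R, I) = I*(-8 + 2*R)*(-2 + I) (L(R, I) = (((R - 4)*2)*I)*(I - 2) = (((-4 + R)*2)*I)*(-2 + I) = ((-8 + 2*R)*I)*(-2 + I) = (I*(-8 + 2*R))*(-2 + I) = I*(-8 + 2*R)*(-2 + I))
L(Z(5), -4)*(-781) = (2*(-4)*(8 - 4*(-4) - 2*(-2) - 4*(-2)))*(-781) = (2*(-4)*(8 + 16 + 4 + 8))*(-781) = (2*(-4)*36)*(-781) = -288*(-781) = 224928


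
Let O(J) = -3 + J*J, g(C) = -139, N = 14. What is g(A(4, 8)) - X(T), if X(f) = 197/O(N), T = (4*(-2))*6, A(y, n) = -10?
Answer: -27024/193 ≈ -140.02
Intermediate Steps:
O(J) = -3 + J²
T = -48 (T = -8*6 = -48)
X(f) = 197/193 (X(f) = 197/(-3 + 14²) = 197/(-3 + 196) = 197/193)
g(A(4, 8)) - X(T) = -139 - 1*197/193 = -139 - 197/193 = -27024/193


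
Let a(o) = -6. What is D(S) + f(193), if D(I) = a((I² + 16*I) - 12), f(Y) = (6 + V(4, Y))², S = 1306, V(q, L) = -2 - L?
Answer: 35715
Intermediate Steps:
f(Y) = (4 - Y)² (f(Y) = (6 + (-2 - Y))² = (4 - Y)²)
D(I) = -6
D(S) + f(193) = -6 + (-4 + 193)² = -6 + 189² = -6 + 35721 = 35715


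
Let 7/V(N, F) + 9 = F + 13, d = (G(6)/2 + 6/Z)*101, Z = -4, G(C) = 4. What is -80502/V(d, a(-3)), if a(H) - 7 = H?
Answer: -644016/7 ≈ -92002.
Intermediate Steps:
a(H) = 7 + H
d = 101/2 (d = (4/2 + 6/(-4))*101 = (4*(1/2) + 6*(-1/4))*101 = (2 - 3/2)*101 = (1/2)*101 = 101/2 ≈ 50.500)
V(N, F) = 7/(4 + F) (V(N, F) = 7/(-9 + (F + 13)) = 7/(-9 + (13 + F)) = 7/(4 + F))
-80502/V(d, a(-3)) = -80502/(7/(4 + (7 - 3))) = -80502/(7/(4 + 4)) = -80502/(7/8) = -80502/(7*(1/8)) = -80502/7/8 = -80502*8/7 = -644016/7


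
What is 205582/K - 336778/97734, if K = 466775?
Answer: -5273353837/1754607225 ≈ -3.0054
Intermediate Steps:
205582/K - 336778/97734 = 205582/466775 - 336778/97734 = 205582*(1/466775) - 336778*1/97734 = 205582/466775 - 12953/3759 = -5273353837/1754607225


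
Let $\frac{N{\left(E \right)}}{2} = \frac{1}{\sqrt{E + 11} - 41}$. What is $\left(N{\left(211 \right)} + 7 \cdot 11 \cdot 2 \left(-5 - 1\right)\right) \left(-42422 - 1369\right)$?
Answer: $\frac{59038938618}{1459} + \frac{87582 \sqrt{222}}{1459} \approx 4.0466 \cdot 10^{7}$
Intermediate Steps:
$N{\left(E \right)} = \frac{2}{-41 + \sqrt{11 + E}}$ ($N{\left(E \right)} = \frac{2}{\sqrt{E + 11} - 41} = \frac{2}{\sqrt{11 + E} - 41} = \frac{2}{-41 + \sqrt{11 + E}}$)
$\left(N{\left(211 \right)} + 7 \cdot 11 \cdot 2 \left(-5 - 1\right)\right) \left(-42422 - 1369\right) = \left(\frac{2}{-41 + \sqrt{11 + 211}} + 7 \cdot 11 \cdot 2 \left(-5 - 1\right)\right) \left(-42422 - 1369\right) = \left(\frac{2}{-41 + \sqrt{222}} + 77 \cdot 2 \left(-6\right)\right) \left(-43791\right) = \left(\frac{2}{-41 + \sqrt{222}} + 77 \left(-12\right)\right) \left(-43791\right) = \left(\frac{2}{-41 + \sqrt{222}} - 924\right) \left(-43791\right) = \left(-924 + \frac{2}{-41 + \sqrt{222}}\right) \left(-43791\right) = 40462884 - \frac{87582}{-41 + \sqrt{222}}$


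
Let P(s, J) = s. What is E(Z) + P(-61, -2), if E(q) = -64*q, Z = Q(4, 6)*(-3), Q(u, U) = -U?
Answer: -1213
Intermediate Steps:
Z = 18 (Z = -1*6*(-3) = -6*(-3) = 18)
E(Z) + P(-61, -2) = -64*18 - 61 = -1152 - 61 = -1213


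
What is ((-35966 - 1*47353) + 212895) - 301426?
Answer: -171850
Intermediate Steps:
((-35966 - 1*47353) + 212895) - 301426 = ((-35966 - 47353) + 212895) - 301426 = (-83319 + 212895) - 301426 = 129576 - 301426 = -171850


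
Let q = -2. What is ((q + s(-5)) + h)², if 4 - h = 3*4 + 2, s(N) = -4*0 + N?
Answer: 289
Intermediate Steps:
s(N) = N (s(N) = 0 + N = N)
h = -10 (h = 4 - (3*4 + 2) = 4 - (12 + 2) = 4 - 1*14 = 4 - 14 = -10)
((q + s(-5)) + h)² = ((-2 - 5) - 10)² = (-7 - 10)² = (-17)² = 289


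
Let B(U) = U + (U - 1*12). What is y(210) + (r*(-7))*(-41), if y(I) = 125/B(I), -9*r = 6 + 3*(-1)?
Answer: -12969/136 ≈ -95.360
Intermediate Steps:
B(U) = -12 + 2*U (B(U) = U + (U - 12) = U + (-12 + U) = -12 + 2*U)
r = -⅓ (r = -(6 + 3*(-1))/9 = -(6 - 3)/9 = -⅑*3 = -⅓ ≈ -0.33333)
y(I) = 125/(-12 + 2*I)
y(210) + (r*(-7))*(-41) = 125/(2*(-6 + 210)) - ⅓*(-7)*(-41) = (125/2)/204 + (7/3)*(-41) = (125/2)*(1/204) - 287/3 = 125/408 - 287/3 = -12969/136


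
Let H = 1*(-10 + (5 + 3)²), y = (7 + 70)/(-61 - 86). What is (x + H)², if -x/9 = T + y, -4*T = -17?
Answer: 328329/784 ≈ 418.79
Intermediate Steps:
T = 17/4 (T = -¼*(-17) = 17/4 ≈ 4.2500)
y = -11/21 (y = 77/(-147) = 77*(-1/147) = -11/21 ≈ -0.52381)
H = 54 (H = 1*(-10 + 8²) = 1*(-10 + 64) = 1*54 = 54)
x = -939/28 (x = -9*(17/4 - 11/21) = -9*313/84 = -939/28 ≈ -33.536)
(x + H)² = (-939/28 + 54)² = (573/28)² = 328329/784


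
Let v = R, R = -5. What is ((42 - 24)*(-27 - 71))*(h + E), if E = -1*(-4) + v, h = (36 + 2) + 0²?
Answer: -65268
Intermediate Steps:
v = -5
h = 38 (h = 38 + 0 = 38)
E = -1 (E = -1*(-4) - 5 = 4 - 5 = -1)
((42 - 24)*(-27 - 71))*(h + E) = ((42 - 24)*(-27 - 71))*(38 - 1) = (18*(-98))*37 = -1764*37 = -65268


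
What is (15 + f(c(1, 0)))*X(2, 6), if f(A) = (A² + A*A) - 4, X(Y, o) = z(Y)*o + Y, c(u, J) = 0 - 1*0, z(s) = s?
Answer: 154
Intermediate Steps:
c(u, J) = 0 (c(u, J) = 0 + 0 = 0)
X(Y, o) = Y + Y*o (X(Y, o) = Y*o + Y = Y + Y*o)
f(A) = -4 + 2*A² (f(A) = (A² + A²) - 4 = 2*A² - 4 = -4 + 2*A²)
(15 + f(c(1, 0)))*X(2, 6) = (15 + (-4 + 2*0²))*(2*(1 + 6)) = (15 + (-4 + 2*0))*(2*7) = (15 + (-4 + 0))*14 = (15 - 4)*14 = 11*14 = 154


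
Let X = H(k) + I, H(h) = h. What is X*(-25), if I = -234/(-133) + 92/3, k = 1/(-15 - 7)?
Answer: -7105925/8778 ≈ -809.52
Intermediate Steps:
k = -1/22 (k = 1/(-22) = -1/22 ≈ -0.045455)
I = 12938/399 (I = -234*(-1/133) + 92*(⅓) = 234/133 + 92/3 = 12938/399 ≈ 32.426)
X = 284237/8778 (X = -1/22 + 12938/399 = 284237/8778 ≈ 32.381)
X*(-25) = (284237/8778)*(-25) = -7105925/8778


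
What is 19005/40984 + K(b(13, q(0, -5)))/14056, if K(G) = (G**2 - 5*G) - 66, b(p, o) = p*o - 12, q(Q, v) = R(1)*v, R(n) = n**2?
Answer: 65400289/72008888 ≈ 0.90823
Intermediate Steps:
q(Q, v) = v (q(Q, v) = 1**2*v = 1*v = v)
b(p, o) = -12 + o*p (b(p, o) = o*p - 12 = -12 + o*p)
K(G) = -66 + G**2 - 5*G
19005/40984 + K(b(13, q(0, -5)))/14056 = 19005/40984 + (-66 + (-12 - 5*13)**2 - 5*(-12 - 5*13))/14056 = 19005*(1/40984) + (-66 + (-12 - 65)**2 - 5*(-12 - 65))*(1/14056) = 19005/40984 + (-66 + (-77)**2 - 5*(-77))*(1/14056) = 19005/40984 + (-66 + 5929 + 385)*(1/14056) = 19005/40984 + 6248*(1/14056) = 19005/40984 + 781/1757 = 65400289/72008888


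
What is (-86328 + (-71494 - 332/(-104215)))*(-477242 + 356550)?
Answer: 1985071941983416/104215 ≈ 1.9048e+10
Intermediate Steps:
(-86328 + (-71494 - 332/(-104215)))*(-477242 + 356550) = (-86328 + (-71494 - 332*(-1)/104215))*(-120692) = (-86328 + (-71494 - 1*(-332/104215)))*(-120692) = (-86328 + (-71494 + 332/104215))*(-120692) = (-86328 - 7450746878/104215)*(-120692) = -16447419398/104215*(-120692) = 1985071941983416/104215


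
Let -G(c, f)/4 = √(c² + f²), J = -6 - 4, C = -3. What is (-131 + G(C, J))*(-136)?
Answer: 17816 + 544*√109 ≈ 23496.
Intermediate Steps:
J = -10
G(c, f) = -4*√(c² + f²)
(-131 + G(C, J))*(-136) = (-131 - 4*√((-3)² + (-10)²))*(-136) = (-131 - 4*√(9 + 100))*(-136) = (-131 - 4*√109)*(-136) = 17816 + 544*√109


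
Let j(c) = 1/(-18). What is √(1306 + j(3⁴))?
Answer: √47014/6 ≈ 36.138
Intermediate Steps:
j(c) = -1/18
√(1306 + j(3⁴)) = √(1306 - 1/18) = √(23507/18) = √47014/6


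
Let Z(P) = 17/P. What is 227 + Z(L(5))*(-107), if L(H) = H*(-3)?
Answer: 5224/15 ≈ 348.27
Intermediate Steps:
L(H) = -3*H
227 + Z(L(5))*(-107) = 227 + (17/((-3*5)))*(-107) = 227 + (17/(-15))*(-107) = 227 + (17*(-1/15))*(-107) = 227 - 17/15*(-107) = 227 + 1819/15 = 5224/15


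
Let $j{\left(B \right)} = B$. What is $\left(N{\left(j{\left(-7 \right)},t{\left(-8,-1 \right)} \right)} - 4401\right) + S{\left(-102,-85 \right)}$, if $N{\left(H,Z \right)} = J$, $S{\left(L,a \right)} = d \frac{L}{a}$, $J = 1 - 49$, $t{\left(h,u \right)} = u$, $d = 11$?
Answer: $- \frac{22179}{5} \approx -4435.8$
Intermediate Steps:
$J = -48$
$S{\left(L,a \right)} = \frac{11 L}{a}$ ($S{\left(L,a \right)} = 11 \frac{L}{a} = \frac{11 L}{a}$)
$N{\left(H,Z \right)} = -48$
$\left(N{\left(j{\left(-7 \right)},t{\left(-8,-1 \right)} \right)} - 4401\right) + S{\left(-102,-85 \right)} = \left(-48 - 4401\right) + 11 \left(-102\right) \frac{1}{-85} = -4449 + 11 \left(-102\right) \left(- \frac{1}{85}\right) = -4449 + \frac{66}{5} = - \frac{22179}{5}$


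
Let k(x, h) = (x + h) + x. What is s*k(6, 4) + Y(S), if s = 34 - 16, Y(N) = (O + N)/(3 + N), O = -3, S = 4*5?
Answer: 6641/23 ≈ 288.74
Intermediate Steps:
S = 20
Y(N) = (-3 + N)/(3 + N)
k(x, h) = h + 2*x (k(x, h) = (h + x) + x = h + 2*x)
s = 18
s*k(6, 4) + Y(S) = 18*(4 + 2*6) + (-3 + 20)/(3 + 20) = 18*(4 + 12) + 17/23 = 18*16 + (1/23)*17 = 288 + 17/23 = 6641/23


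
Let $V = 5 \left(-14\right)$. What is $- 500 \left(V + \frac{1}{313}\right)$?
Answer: $\frac{10954500}{313} \approx 34998.0$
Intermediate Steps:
$V = -70$
$- 500 \left(V + \frac{1}{313}\right) = - 500 \left(-70 + \frac{1}{313}\right) = \left(-500\right) \left(- \frac{21909}{313}\right) = \frac{10954500}{313}$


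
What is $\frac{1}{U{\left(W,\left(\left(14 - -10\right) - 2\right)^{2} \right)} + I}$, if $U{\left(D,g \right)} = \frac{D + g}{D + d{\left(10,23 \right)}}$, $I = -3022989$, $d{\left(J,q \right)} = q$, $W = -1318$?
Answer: $- \frac{1295}{3914769921} \approx -3.308 \cdot 10^{-7}$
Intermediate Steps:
$U{\left(D,g \right)} = \frac{D + g}{23 + D}$ ($U{\left(D,g \right)} = \frac{D + g}{D + 23} = \frac{D + g}{23 + D}$)
$\frac{1}{U{\left(W,\left(\left(14 - -10\right) - 2\right)^{2} \right)} + I} = \frac{1}{\frac{-1318 + \left(\left(14 - -10\right) - 2\right)^{2}}{23 - 1318} - 3022989} = \frac{1}{\frac{-1318 + \left(\left(14 + 10\right) - 2\right)^{2}}{-1295} - 3022989} = \frac{1}{- \frac{-1318 + \left(24 - 2\right)^{2}}{1295} - 3022989} = \frac{1}{- \frac{-1318 + 22^{2}}{1295} - 3022989} = \frac{1}{- \frac{-1318 + 484}{1295} - 3022989} = \frac{1}{\left(- \frac{1}{1295}\right) \left(-834\right) - 3022989} = \frac{1}{\frac{834}{1295} - 3022989} = \frac{1}{- \frac{3914769921}{1295}} = - \frac{1295}{3914769921}$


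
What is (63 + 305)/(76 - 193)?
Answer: -368/117 ≈ -3.1453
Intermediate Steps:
(63 + 305)/(76 - 193) = 368/(-117) = 368*(-1/117) = -368/117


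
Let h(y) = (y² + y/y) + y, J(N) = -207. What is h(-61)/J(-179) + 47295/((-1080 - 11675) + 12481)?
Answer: -10793179/56718 ≈ -190.30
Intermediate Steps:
h(y) = 1 + y + y² (h(y) = (y² + 1) + y = (1 + y²) + y = 1 + y + y²)
h(-61)/J(-179) + 47295/((-1080 - 11675) + 12481) = (1 - 61 + (-61)²)/(-207) + 47295/((-1080 - 11675) + 12481) = (1 - 61 + 3721)*(-1/207) + 47295/(-12755 + 12481) = 3661*(-1/207) + 47295/(-274) = -3661/207 + 47295*(-1/274) = -3661/207 - 47295/274 = -10793179/56718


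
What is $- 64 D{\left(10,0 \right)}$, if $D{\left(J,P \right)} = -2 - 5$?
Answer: $448$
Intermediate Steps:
$D{\left(J,P \right)} = -7$
$- 64 D{\left(10,0 \right)} = \left(-64\right) \left(-7\right) = 448$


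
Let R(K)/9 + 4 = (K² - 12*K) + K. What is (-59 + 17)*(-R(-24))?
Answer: 316008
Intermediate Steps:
R(K) = -36 - 99*K + 9*K² (R(K) = -36 + 9*((K² - 12*K) + K) = -36 + 9*(K² - 11*K) = -36 + (-99*K + 9*K²) = -36 - 99*K + 9*K²)
(-59 + 17)*(-R(-24)) = (-59 + 17)*(-(-36 - 99*(-24) + 9*(-24)²)) = -(-42)*(-36 + 2376 + 9*576) = -(-42)*(-36 + 2376 + 5184) = -(-42)*7524 = -42*(-7524) = 316008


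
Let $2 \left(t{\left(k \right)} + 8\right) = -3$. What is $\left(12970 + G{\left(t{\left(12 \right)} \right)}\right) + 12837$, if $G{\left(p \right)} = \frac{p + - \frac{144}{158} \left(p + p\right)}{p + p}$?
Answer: $\frac{4077441}{158} \approx 25807.0$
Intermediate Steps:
$t{\left(k \right)} = - \frac{19}{2}$ ($t{\left(k \right)} = -8 + \frac{1}{2} \left(-3\right) = -8 - \frac{3}{2} = - \frac{19}{2}$)
$G{\left(p \right)} = - \frac{65}{158}$ ($G{\left(p \right)} = \frac{p + \left(-144\right) \frac{1}{158} \cdot 2 p}{2 p} = \left(p - \frac{72 \cdot 2 p}{79}\right) \frac{1}{2 p} = \left(p - \frac{144 p}{79}\right) \frac{1}{2 p} = - \frac{65 p}{79} \frac{1}{2 p} = - \frac{65}{158}$)
$\left(12970 + G{\left(t{\left(12 \right)} \right)}\right) + 12837 = \left(12970 - \frac{65}{158}\right) + 12837 = \frac{2049195}{158} + 12837 = \frac{4077441}{158}$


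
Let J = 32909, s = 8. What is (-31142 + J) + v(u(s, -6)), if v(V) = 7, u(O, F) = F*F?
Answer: 1774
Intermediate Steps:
u(O, F) = F²
(-31142 + J) + v(u(s, -6)) = (-31142 + 32909) + 7 = 1767 + 7 = 1774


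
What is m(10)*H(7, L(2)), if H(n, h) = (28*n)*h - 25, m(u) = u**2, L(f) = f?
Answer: 36700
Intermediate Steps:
H(n, h) = -25 + 28*h*n (H(n, h) = 28*h*n - 25 = -25 + 28*h*n)
m(10)*H(7, L(2)) = 10**2*(-25 + 28*2*7) = 100*(-25 + 392) = 100*367 = 36700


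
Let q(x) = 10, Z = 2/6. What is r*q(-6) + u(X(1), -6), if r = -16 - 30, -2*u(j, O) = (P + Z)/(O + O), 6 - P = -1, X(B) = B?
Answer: -16549/36 ≈ -459.69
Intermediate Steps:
P = 7 (P = 6 - 1*(-1) = 6 + 1 = 7)
Z = ⅓ (Z = 2*(⅙) = ⅓ ≈ 0.33333)
u(j, O) = -11/(6*O) (u(j, O) = -(7 + ⅓)/(2*(O + O)) = -11/(3*(2*O)) = -11*1/(2*O)/3 = -11/(6*O))
r = -46
r*q(-6) + u(X(1), -6) = -46*10 - 11/6/(-6) = -460 - 11/6*(-⅙) = -460 + 11/36 = -16549/36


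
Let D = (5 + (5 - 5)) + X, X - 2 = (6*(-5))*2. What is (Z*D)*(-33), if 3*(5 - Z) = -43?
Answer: 33814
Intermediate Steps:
Z = 58/3 (Z = 5 - ⅓*(-43) = 5 + 43/3 = 58/3 ≈ 19.333)
X = -58 (X = 2 + (6*(-5))*2 = 2 - 30*2 = 2 - 60 = -58)
D = -53 (D = (5 + (5 - 5)) - 58 = (5 + 0) - 58 = 5 - 58 = -53)
(Z*D)*(-33) = ((58/3)*(-53))*(-33) = -3074/3*(-33) = 33814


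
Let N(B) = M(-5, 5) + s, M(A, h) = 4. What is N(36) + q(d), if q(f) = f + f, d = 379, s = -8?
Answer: 754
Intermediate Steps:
N(B) = -4 (N(B) = 4 - 8 = -4)
q(f) = 2*f
N(36) + q(d) = -4 + 2*379 = -4 + 758 = 754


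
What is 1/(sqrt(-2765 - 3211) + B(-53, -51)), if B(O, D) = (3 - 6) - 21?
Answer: -1/273 - I*sqrt(166)/1092 ≈ -0.003663 - 0.011799*I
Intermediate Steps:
B(O, D) = -24 (B(O, D) = -3 - 21 = -24)
1/(sqrt(-2765 - 3211) + B(-53, -51)) = 1/(sqrt(-2765 - 3211) - 24) = 1/(sqrt(-5976) - 24) = 1/(6*I*sqrt(166) - 24) = 1/(-24 + 6*I*sqrt(166))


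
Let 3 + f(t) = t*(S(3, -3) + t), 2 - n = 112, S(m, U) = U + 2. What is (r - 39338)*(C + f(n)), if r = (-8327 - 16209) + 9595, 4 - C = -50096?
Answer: -3381961653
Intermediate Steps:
S(m, U) = 2 + U
n = -110 (n = 2 - 1*112 = 2 - 112 = -110)
C = 50100 (C = 4 - 1*(-50096) = 4 + 50096 = 50100)
r = -14941 (r = -24536 + 9595 = -14941)
f(t) = -3 + t*(-1 + t) (f(t) = -3 + t*((2 - 3) + t) = -3 + t*(-1 + t))
(r - 39338)*(C + f(n)) = (-14941 - 39338)*(50100 + (-3 + (-110)**2 - 1*(-110))) = -54279*(50100 + (-3 + 12100 + 110)) = -54279*(50100 + 12207) = -54279*62307 = -3381961653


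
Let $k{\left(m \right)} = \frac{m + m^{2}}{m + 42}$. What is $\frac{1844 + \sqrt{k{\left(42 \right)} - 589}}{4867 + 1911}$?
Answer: $\frac{922}{3389} + \frac{i \sqrt{2270}}{13556} \approx 0.27206 + 0.0035146 i$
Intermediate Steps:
$k{\left(m \right)} = \frac{m + m^{2}}{42 + m}$
$\frac{1844 + \sqrt{k{\left(42 \right)} - 589}}{4867 + 1911} = \frac{1844 + \sqrt{\frac{42 \left(1 + 42\right)}{42 + 42} - 589}}{4867 + 1911} = \frac{1844 + \sqrt{42 \cdot \frac{1}{84} \cdot 43 - 589}}{6778} = \left(1844 + \sqrt{42 \cdot \frac{1}{84} \cdot 43 - 589}\right) \frac{1}{6778} = \left(1844 + \sqrt{\frac{43}{2} - 589}\right) \frac{1}{6778} = \left(1844 + \sqrt{- \frac{1135}{2}}\right) \frac{1}{6778} = \left(1844 + \frac{i \sqrt{2270}}{2}\right) \frac{1}{6778} = \frac{922}{3389} + \frac{i \sqrt{2270}}{13556}$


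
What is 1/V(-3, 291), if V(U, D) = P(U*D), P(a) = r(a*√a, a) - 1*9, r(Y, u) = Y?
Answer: I/(9*(-I + 291*√97)) ≈ -1.3527e-8 + 3.8768e-5*I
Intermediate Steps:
P(a) = -9 + a^(3/2) (P(a) = a*√a - 1*9 = a^(3/2) - 9 = -9 + a^(3/2))
V(U, D) = -9 + (D*U)^(3/2) (V(U, D) = -9 + (U*D)^(3/2) = -9 + (D*U)^(3/2))
1/V(-3, 291) = 1/(-9 + (291*(-3))^(3/2)) = 1/(-9 + (-873)^(3/2)) = 1/(-9 - 2619*I*√97)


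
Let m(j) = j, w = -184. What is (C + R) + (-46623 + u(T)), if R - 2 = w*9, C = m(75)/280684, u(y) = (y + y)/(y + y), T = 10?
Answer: -13550300709/280684 ≈ -48276.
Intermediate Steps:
u(y) = 1 (u(y) = (2*y)/((2*y)) = (2*y)*(1/(2*y)) = 1)
C = 75/280684 ≈ 0.00026720
R = -1654 (R = 2 - 184*9 = 2 - 1656 = -1654)
(C + R) + (-46623 + u(T)) = (75/280684 - 1654) + (-46623 + 1) = -464251261/280684 - 46622 = -13550300709/280684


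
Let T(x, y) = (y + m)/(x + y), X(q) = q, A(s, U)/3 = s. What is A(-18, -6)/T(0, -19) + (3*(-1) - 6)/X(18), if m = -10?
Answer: -2081/58 ≈ -35.879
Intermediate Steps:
A(s, U) = 3*s
T(x, y) = (-10 + y)/(x + y) (T(x, y) = (y - 10)/(x + y) = (-10 + y)/(x + y))
A(-18, -6)/T(0, -19) + (3*(-1) - 6)/X(18) = (3*(-18))/(((-10 - 19)/(0 - 19))) + (3*(-1) - 6)/18 = -54/(-29/(-19)) + (-3 - 6)*(1/18) = -54/((-1/19*(-29))) - 9*1/18 = -54/29/19 - ½ = -54*19/29 - ½ = -1026/29 - ½ = -2081/58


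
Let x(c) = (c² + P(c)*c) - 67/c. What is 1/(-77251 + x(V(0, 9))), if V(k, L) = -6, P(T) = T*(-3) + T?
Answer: -6/463655 ≈ -1.2941e-5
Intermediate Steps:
P(T) = -2*T (P(T) = -3*T + T = -2*T)
x(c) = -c² - 67/c (x(c) = (c² + (-2*c)*c) - 67/c = (c² - 2*c²) - 67/c = -c² - 67/c)
1/(-77251 + x(V(0, 9))) = 1/(-77251 + (-67 - 1*(-6)³)/(-6)) = 1/(-77251 - (-67 - 1*(-216))/6) = 1/(-77251 - (-67 + 216)/6) = 1/(-77251 - ⅙*149) = 1/(-77251 - 149/6) = 1/(-463655/6) = -6/463655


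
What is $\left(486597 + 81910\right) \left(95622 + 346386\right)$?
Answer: $251284642056$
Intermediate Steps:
$\left(486597 + 81910\right) \left(95622 + 346386\right) = 568507 \cdot 442008 = 251284642056$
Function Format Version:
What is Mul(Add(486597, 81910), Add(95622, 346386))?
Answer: 251284642056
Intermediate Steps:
Mul(Add(486597, 81910), Add(95622, 346386)) = Mul(568507, 442008) = 251284642056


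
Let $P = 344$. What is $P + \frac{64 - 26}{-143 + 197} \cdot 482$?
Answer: $\frac{18446}{27} \approx 683.19$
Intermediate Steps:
$P + \frac{64 - 26}{-143 + 197} \cdot 482 = 344 + \frac{64 - 26}{-143 + 197} \cdot 482 = 344 + \frac{38}{54} \cdot 482 = 344 + 38 \cdot \frac{1}{54} \cdot 482 = 344 + \frac{19}{27} \cdot 482 = 344 + \frac{9158}{27} = \frac{18446}{27}$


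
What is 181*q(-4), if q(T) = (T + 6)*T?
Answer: -1448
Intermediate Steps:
q(T) = T*(6 + T) (q(T) = (6 + T)*T = T*(6 + T))
181*q(-4) = 181*(-4*(6 - 4)) = 181*(-4*2) = 181*(-8) = -1448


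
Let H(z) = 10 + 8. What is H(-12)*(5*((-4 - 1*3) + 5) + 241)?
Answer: 4158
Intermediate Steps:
H(z) = 18
H(-12)*(5*((-4 - 1*3) + 5) + 241) = 18*(5*((-4 - 1*3) + 5) + 241) = 18*(5*((-4 - 3) + 5) + 241) = 18*(5*(-7 + 5) + 241) = 18*(5*(-2) + 241) = 18*(-10 + 241) = 18*231 = 4158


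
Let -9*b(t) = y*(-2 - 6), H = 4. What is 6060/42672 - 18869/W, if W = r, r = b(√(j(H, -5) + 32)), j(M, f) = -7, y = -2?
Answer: 150972889/14224 ≈ 10614.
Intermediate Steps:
b(t) = -16/9 (b(t) = -(-2)*(-2 - 6)/9 = -(-2)*(-8)/9 = -⅑*16 = -16/9)
r = -16/9 ≈ -1.7778
W = -16/9 ≈ -1.7778
6060/42672 - 18869/W = 6060/42672 - 18869/(-16/9) = 6060*(1/42672) - 18869*(-9/16) = 505/3556 + 169821/16 = 150972889/14224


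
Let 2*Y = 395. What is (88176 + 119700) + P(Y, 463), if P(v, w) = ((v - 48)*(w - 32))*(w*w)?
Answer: 27625934413/2 ≈ 1.3813e+10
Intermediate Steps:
Y = 395/2 (Y = (½)*395 = 395/2 ≈ 197.50)
P(v, w) = w²*(-48 + v)*(-32 + w) (P(v, w) = ((-48 + v)*(-32 + w))*w² = w²*(-48 + v)*(-32 + w))
(88176 + 119700) + P(Y, 463) = (88176 + 119700) + 463²*(1536 - 48*463 - 32*395/2 + (395/2)*463) = 207876 + 214369*(1536 - 22224 - 6320 + 182885/2) = 207876 + 214369*(128869/2) = 207876 + 27625518661/2 = 27625934413/2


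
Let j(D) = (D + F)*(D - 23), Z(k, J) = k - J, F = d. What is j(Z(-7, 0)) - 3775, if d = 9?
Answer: -3835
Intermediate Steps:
F = 9
j(D) = (-23 + D)*(9 + D) (j(D) = (D + 9)*(D - 23) = (9 + D)*(-23 + D) = (-23 + D)*(9 + D))
j(Z(-7, 0)) - 3775 = (-207 + (-7 - 1*0)² - 14*(-7 - 1*0)) - 3775 = (-207 + (-7 + 0)² - 14*(-7 + 0)) - 3775 = (-207 + (-7)² - 14*(-7)) - 3775 = (-207 + 49 + 98) - 3775 = -60 - 3775 = -3835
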